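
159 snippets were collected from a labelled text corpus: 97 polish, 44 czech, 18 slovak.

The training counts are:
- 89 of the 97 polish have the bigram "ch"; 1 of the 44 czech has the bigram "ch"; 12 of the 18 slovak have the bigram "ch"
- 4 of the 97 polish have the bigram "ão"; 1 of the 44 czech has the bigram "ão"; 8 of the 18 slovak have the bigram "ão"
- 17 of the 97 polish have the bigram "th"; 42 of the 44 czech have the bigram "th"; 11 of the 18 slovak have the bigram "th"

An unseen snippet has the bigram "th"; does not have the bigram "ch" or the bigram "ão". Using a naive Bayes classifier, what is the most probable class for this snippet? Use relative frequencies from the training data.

czech

polish: (97/159) × (8/97) × (93/97) × (17/97) ≈ 0.00845437
czech: (44/159) × (43/44) × (43/44) × (42/44) ≈ 0.252281
slovak: (18/159) × (6/18) × (10/18) × (11/18) ≈ 0.0128116
Highest score → czech.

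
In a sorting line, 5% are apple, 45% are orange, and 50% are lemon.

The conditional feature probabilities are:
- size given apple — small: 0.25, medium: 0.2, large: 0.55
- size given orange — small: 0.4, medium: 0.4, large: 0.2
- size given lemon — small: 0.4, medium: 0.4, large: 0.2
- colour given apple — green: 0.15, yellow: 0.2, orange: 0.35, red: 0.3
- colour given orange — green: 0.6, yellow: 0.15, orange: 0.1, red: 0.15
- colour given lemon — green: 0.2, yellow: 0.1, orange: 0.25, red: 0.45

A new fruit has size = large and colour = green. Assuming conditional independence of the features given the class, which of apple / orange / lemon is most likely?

orange

apple: 0.05 × 0.55 × 0.15 = 0.004125
orange: 0.45 × 0.2 × 0.6 = 0.054
lemon: 0.5 × 0.2 × 0.2 = 0.02
Highest score → orange.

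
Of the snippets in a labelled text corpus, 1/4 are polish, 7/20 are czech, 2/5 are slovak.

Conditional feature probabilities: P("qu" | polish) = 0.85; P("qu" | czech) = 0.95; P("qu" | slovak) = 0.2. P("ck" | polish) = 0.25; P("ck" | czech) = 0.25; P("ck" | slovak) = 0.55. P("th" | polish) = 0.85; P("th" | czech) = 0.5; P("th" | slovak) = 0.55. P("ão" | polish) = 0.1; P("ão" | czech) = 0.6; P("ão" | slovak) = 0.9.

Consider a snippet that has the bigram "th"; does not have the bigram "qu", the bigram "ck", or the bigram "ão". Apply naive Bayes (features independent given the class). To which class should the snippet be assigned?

polish: 0.25 × (1−0.85) × (1−0.25) × 0.85 × (1−0.1) = 0.021515625
czech: 0.35 × (1−0.95) × (1−0.25) × 0.5 × (1−0.6) = 0.002625
slovak: 0.4 × (1−0.2) × (1−0.55) × 0.55 × (1−0.9) = 0.00792
Highest score → polish.

polish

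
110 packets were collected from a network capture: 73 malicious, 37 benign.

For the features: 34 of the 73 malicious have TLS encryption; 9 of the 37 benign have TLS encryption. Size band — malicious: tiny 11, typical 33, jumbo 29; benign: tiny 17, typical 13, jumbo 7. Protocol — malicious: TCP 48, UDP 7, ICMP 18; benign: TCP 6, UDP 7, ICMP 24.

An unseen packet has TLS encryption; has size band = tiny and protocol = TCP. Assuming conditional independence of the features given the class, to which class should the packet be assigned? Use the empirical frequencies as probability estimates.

malicious

malicious: (73/110) × (34/73) × (11/73) × (48/73) ≈ 0.0306249
benign: (37/110) × (9/37) × (17/37) × (6/37) ≈ 0.00609602
Highest score → malicious.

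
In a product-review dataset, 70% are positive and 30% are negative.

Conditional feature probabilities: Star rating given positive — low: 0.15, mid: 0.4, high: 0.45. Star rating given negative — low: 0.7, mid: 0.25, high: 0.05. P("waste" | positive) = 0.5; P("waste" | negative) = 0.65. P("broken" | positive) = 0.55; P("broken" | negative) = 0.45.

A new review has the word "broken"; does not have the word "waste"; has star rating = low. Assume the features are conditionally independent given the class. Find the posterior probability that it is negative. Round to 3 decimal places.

positive: 0.7 × 0.15 × (1−0.5) × 0.55 = 0.028875
negative: 0.3 × 0.7 × (1−0.65) × 0.45 = 0.033075
P(negative | x) = 0.033075 / 0.06195 ≈ 0.534

0.534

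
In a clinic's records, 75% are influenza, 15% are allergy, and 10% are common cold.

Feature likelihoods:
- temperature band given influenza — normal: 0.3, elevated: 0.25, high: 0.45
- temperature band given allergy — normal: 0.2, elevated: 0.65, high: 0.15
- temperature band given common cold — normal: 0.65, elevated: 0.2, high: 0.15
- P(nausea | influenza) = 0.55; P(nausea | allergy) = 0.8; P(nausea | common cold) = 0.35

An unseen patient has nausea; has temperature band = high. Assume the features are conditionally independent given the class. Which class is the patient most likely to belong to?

influenza: 0.75 × 0.45 × 0.55 = 0.185625
allergy: 0.15 × 0.15 × 0.8 = 0.018
common cold: 0.1 × 0.15 × 0.35 = 0.00525
Highest score → influenza.

influenza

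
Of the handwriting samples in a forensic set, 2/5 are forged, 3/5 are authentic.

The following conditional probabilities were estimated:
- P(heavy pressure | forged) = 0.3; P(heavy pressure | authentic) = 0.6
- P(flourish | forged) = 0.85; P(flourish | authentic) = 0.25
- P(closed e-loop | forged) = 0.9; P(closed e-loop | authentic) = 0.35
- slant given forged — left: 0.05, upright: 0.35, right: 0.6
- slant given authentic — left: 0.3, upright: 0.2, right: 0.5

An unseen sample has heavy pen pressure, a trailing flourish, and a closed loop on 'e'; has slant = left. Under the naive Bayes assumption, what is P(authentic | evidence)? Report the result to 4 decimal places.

forged: 0.4 × 0.3 × 0.85 × 0.9 × 0.05 = 0.00459
authentic: 0.6 × 0.6 × 0.25 × 0.35 × 0.3 = 0.00945
P(authentic | x) = 0.00945 / 0.01404 ≈ 0.6731

0.6731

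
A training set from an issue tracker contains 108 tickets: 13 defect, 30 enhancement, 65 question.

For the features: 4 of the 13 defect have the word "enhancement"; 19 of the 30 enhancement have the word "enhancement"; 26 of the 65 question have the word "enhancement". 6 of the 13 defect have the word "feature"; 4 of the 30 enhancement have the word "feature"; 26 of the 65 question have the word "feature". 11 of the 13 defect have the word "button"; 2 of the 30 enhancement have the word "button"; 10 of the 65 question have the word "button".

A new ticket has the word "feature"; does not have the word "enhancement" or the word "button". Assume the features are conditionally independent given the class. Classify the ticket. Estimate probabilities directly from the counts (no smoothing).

question

defect: (13/108) × (9/13) × (6/13) × (2/13) ≈ 0.00591716
enhancement: (30/108) × (11/30) × (4/30) × (28/30) ≈ 0.0126749
question: (65/108) × (39/65) × (26/65) × (55/65) ≈ 0.122222
Highest score → question.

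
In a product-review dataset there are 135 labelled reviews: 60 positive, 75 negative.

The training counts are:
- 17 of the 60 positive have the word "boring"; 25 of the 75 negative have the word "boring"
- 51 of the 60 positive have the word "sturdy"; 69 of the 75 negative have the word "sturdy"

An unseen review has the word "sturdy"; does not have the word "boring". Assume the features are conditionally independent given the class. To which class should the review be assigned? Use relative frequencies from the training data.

positive: (60/135) × (43/60) × (51/60) ≈ 0.270741
negative: (75/135) × (50/75) × (69/75) ≈ 0.340741
Highest score → negative.

negative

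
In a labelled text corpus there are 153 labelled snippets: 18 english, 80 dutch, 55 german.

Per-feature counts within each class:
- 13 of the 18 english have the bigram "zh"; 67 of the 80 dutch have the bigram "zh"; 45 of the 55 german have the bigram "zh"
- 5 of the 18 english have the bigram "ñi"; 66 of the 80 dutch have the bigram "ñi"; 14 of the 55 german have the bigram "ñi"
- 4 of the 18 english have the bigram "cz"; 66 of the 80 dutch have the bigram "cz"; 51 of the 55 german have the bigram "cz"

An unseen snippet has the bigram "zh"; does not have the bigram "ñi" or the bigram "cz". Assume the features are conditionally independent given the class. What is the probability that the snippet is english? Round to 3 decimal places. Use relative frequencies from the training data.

english: (18/153) × (13/18) × (13/18) × (14/18) ≈ 0.0477286
dutch: (80/153) × (67/80) × (14/80) × (14/80) ≈ 0.0134109
german: (55/153) × (45/55) × (41/55) × (4/55) ≈ 0.0159456
P(english | x) = 0.0477286 / 0.0770851 ≈ 0.619

0.619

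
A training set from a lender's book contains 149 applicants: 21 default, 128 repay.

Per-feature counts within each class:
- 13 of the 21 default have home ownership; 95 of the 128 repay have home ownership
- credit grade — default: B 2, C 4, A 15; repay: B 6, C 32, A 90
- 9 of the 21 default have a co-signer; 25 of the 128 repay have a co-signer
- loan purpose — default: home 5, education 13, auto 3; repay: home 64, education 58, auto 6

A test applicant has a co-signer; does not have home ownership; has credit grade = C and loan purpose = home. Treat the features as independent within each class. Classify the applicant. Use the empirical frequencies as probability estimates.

default: (21/149) × (8/21) × (4/21) × (9/21) × (5/21) ≈ 0.00104356
repay: (128/149) × (33/128) × (32/128) × (25/128) × (64/128) ≈ 0.00540714
Highest score → repay.

repay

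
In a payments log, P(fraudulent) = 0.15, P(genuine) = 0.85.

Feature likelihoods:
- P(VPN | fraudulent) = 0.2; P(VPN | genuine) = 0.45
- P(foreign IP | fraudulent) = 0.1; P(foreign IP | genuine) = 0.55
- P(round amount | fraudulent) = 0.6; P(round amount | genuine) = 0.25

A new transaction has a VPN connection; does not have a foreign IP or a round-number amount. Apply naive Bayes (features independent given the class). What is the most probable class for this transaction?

fraudulent: 0.15 × 0.2 × (1−0.1) × (1−0.6) = 0.0108
genuine: 0.85 × 0.45 × (1−0.55) × (1−0.25) = 0.12909375
Highest score → genuine.

genuine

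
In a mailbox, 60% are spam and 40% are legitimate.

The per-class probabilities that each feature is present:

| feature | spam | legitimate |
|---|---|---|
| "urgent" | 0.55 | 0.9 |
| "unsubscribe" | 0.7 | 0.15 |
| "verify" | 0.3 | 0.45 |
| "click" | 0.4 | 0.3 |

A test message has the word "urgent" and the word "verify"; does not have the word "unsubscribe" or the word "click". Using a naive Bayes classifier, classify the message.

spam: 0.6 × 0.55 × (1−0.7) × 0.3 × (1−0.4) = 0.01782
legitimate: 0.4 × 0.9 × (1−0.15) × 0.45 × (1−0.3) = 0.09639
Highest score → legitimate.

legitimate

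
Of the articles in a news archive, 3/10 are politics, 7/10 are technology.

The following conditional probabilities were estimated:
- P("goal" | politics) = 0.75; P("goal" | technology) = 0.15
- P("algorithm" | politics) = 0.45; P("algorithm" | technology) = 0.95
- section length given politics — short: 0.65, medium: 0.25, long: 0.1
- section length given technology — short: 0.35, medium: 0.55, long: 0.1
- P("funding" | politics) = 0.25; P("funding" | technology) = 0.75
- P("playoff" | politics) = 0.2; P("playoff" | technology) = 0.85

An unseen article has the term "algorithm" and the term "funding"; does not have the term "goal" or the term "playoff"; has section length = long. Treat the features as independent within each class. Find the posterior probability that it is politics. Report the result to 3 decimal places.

0.096

politics: 0.3 × (1−0.75) × 0.45 × 0.1 × 0.25 × (1−0.2) = 0.000675
technology: 0.7 × (1−0.15) × 0.95 × 0.1 × 0.75 × (1−0.85) = 0.0063590625
P(politics | x) = 0.000675 / 0.0070340625 ≈ 0.096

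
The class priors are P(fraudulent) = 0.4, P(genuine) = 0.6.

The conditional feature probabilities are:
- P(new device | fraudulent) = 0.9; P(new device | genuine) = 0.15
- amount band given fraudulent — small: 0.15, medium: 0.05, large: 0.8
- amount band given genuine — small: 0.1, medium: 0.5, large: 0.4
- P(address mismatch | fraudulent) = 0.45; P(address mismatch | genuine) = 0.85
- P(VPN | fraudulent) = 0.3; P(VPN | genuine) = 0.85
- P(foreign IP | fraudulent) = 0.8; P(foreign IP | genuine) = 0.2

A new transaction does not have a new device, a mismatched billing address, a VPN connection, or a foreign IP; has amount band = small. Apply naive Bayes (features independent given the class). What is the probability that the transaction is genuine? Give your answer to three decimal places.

fraudulent: 0.4 × (1−0.9) × 0.15 × (1−0.45) × (1−0.3) × (1−0.8) = 0.000462
genuine: 0.6 × (1−0.15) × 0.1 × (1−0.85) × (1−0.85) × (1−0.2) = 0.000918
P(genuine | x) = 0.000918 / 0.00138 ≈ 0.665

0.665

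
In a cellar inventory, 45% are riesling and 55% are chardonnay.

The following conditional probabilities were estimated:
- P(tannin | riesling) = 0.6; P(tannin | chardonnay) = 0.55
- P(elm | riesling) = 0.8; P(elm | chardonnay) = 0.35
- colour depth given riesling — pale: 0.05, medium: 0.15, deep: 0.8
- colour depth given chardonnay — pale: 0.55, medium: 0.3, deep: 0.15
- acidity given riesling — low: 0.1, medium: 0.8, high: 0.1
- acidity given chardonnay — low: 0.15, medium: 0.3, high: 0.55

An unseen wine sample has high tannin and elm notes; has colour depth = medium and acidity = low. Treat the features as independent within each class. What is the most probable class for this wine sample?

chardonnay

riesling: 0.45 × 0.6 × 0.8 × 0.15 × 0.1 = 0.00324
chardonnay: 0.55 × 0.55 × 0.35 × 0.3 × 0.15 = 0.004764375
Highest score → chardonnay.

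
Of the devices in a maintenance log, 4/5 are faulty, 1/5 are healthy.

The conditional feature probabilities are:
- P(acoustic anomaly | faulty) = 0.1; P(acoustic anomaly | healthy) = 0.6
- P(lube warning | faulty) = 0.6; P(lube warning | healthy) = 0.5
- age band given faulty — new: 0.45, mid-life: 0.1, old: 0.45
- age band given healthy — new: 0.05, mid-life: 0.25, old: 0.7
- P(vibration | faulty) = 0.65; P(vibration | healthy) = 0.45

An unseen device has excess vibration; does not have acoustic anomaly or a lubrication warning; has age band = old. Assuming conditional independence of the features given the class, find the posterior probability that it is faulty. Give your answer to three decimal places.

0.870

faulty: 0.8 × (1−0.1) × (1−0.6) × 0.45 × 0.65 = 0.08424
healthy: 0.2 × (1−0.6) × (1−0.5) × 0.7 × 0.45 = 0.0126
P(faulty | x) = 0.08424 / 0.09684 ≈ 0.870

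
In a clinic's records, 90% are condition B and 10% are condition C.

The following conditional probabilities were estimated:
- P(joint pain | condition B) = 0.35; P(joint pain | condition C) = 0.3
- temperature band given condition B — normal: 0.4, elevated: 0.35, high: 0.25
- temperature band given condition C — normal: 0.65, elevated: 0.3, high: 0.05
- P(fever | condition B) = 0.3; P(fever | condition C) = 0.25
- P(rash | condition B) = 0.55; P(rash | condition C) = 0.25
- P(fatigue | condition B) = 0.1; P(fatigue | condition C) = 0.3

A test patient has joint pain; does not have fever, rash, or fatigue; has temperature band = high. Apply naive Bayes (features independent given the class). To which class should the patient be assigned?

condition B: 0.9 × 0.35 × 0.25 × (1−0.3) × (1−0.55) × (1−0.1) = 0.022325625
condition C: 0.1 × 0.3 × 0.05 × (1−0.25) × (1−0.25) × (1−0.3) = 0.000590625
Highest score → condition B.

condition B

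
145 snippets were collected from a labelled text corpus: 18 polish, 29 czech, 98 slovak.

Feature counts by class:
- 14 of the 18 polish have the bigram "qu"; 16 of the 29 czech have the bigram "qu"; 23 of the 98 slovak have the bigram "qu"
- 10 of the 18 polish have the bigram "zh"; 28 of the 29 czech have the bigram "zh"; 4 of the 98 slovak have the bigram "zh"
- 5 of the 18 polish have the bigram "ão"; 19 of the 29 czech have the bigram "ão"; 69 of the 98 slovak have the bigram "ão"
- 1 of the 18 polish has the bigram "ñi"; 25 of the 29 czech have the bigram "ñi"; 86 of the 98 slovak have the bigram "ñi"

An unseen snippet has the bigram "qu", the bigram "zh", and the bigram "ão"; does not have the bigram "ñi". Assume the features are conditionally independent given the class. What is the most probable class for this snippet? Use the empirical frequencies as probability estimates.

polish

polish: (18/145) × (14/18) × (10/18) × (5/18) × (17/18) ≈ 0.0140722
czech: (29/145) × (16/29) × (28/29) × (19/29) × (4/29) ≈ 0.00962786
slovak: (98/145) × (23/98) × (4/98) × (69/98) × (12/98) ≈ 0.000558177
Highest score → polish.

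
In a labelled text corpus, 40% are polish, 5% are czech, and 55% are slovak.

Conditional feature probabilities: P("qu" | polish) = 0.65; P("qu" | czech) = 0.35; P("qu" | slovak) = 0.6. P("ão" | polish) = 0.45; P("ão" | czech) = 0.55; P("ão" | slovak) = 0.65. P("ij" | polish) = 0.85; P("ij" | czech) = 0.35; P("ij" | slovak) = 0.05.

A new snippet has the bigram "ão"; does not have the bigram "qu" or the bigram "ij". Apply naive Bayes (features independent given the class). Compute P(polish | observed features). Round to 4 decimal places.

0.0602

polish: 0.4 × (1−0.65) × 0.45 × (1−0.85) = 0.00945
czech: 0.05 × (1−0.35) × 0.55 × (1−0.35) = 0.01161875
slovak: 0.55 × (1−0.6) × 0.65 × (1−0.05) = 0.13585
P(polish | x) = 0.00945 / 0.15691875 ≈ 0.0602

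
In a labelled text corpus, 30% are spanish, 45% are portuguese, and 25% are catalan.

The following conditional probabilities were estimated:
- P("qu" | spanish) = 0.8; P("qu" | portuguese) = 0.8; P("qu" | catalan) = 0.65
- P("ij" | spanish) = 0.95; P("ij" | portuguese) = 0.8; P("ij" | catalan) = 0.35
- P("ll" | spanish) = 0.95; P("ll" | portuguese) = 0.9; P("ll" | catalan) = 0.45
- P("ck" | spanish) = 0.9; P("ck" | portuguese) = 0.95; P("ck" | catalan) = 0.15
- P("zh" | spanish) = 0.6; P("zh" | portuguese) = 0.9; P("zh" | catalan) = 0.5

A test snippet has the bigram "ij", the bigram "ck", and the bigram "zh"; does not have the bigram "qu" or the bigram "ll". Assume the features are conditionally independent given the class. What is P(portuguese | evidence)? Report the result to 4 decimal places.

0.6872

spanish: 0.3 × (1−0.8) × 0.95 × (1−0.95) × 0.9 × 0.6 = 0.001539
portuguese: 0.45 × (1−0.8) × 0.8 × (1−0.9) × 0.95 × 0.9 = 0.006156
catalan: 0.25 × (1−0.65) × 0.35 × (1−0.45) × 0.15 × 0.5 = 0.00126328125
P(portuguese | x) = 0.006156 / 0.00895828125 ≈ 0.6872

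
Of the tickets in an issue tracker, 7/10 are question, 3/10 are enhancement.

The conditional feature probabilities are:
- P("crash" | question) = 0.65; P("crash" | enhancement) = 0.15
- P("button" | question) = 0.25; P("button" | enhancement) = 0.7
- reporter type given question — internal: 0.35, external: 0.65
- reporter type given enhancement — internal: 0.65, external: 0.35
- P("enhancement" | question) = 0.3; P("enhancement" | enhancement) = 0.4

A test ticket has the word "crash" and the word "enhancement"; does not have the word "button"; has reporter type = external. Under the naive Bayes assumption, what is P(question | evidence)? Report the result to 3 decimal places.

question: 0.7 × 0.65 × (1−0.25) × 0.65 × 0.3 = 0.06654375
enhancement: 0.3 × 0.15 × (1−0.7) × 0.35 × 0.4 = 0.00189
P(question | x) = 0.06654375 / 0.06843375 ≈ 0.972

0.972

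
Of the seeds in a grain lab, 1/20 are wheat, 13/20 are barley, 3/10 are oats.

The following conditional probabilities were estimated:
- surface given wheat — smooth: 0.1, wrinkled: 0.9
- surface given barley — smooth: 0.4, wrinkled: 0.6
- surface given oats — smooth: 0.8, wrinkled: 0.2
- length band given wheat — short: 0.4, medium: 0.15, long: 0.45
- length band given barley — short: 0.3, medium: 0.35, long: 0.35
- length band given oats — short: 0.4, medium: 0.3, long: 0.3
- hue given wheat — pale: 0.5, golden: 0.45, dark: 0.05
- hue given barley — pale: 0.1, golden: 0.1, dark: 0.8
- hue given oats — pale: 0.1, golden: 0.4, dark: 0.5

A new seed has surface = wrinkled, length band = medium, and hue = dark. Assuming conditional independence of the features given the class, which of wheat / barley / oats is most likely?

barley

wheat: 0.05 × 0.9 × 0.15 × 0.05 = 0.0003375
barley: 0.65 × 0.6 × 0.35 × 0.8 = 0.1092
oats: 0.3 × 0.2 × 0.3 × 0.5 = 0.009
Highest score → barley.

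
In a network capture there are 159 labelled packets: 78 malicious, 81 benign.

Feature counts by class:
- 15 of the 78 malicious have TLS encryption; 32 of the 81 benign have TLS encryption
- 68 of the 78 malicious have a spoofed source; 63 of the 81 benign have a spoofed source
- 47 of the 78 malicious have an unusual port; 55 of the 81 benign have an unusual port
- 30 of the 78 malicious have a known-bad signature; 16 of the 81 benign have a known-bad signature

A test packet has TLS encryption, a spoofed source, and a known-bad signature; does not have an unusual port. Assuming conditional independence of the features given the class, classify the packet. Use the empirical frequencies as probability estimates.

malicious: (78/159) × (15/78) × (68/78) × (31/78) × (30/78) ≈ 0.0125719
benign: (81/159) × (32/81) × (63/81) × (26/81) × (16/81) ≈ 0.00992503
Highest score → malicious.

malicious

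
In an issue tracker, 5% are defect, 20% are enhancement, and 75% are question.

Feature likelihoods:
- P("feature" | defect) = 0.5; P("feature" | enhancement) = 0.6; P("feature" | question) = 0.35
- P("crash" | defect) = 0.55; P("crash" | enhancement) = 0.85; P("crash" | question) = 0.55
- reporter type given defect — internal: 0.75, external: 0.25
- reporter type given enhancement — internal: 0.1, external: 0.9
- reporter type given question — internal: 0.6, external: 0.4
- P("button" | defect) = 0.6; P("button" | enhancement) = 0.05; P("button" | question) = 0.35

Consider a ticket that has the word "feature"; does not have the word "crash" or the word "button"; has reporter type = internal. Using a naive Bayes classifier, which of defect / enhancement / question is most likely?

question

defect: 0.05 × 0.5 × (1−0.55) × 0.75 × (1−0.6) = 0.003375
enhancement: 0.2 × 0.6 × (1−0.85) × 0.1 × (1−0.05) = 0.00171
question: 0.75 × 0.35 × (1−0.55) × 0.6 × (1−0.35) = 0.04606875
Highest score → question.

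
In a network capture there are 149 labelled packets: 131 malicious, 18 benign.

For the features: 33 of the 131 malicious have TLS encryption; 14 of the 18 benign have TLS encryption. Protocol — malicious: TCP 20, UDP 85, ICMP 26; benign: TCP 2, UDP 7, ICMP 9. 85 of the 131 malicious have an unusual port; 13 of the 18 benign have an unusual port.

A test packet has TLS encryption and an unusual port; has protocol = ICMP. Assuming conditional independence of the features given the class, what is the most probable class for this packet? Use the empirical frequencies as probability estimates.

malicious: (131/149) × (33/131) × (26/131) × (85/131) ≈ 0.0285218
benign: (18/149) × (14/18) × (9/18) × (13/18) ≈ 0.0339299
Highest score → benign.

benign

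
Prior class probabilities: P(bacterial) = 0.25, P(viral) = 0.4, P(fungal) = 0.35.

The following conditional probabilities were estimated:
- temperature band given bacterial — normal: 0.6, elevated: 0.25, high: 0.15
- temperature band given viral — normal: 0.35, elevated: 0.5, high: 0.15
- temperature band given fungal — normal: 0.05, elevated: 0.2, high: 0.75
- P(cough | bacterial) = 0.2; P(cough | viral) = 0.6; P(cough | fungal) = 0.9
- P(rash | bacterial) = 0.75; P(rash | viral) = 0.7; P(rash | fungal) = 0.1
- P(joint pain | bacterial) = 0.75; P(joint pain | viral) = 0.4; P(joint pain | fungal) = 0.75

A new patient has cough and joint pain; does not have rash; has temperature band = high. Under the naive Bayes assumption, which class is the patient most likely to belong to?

fungal

bacterial: 0.25 × 0.15 × 0.2 × (1−0.75) × 0.75 = 0.00140625
viral: 0.4 × 0.15 × 0.6 × (1−0.7) × 0.4 = 0.00432
fungal: 0.35 × 0.75 × 0.9 × (1−0.1) × 0.75 = 0.15946875
Highest score → fungal.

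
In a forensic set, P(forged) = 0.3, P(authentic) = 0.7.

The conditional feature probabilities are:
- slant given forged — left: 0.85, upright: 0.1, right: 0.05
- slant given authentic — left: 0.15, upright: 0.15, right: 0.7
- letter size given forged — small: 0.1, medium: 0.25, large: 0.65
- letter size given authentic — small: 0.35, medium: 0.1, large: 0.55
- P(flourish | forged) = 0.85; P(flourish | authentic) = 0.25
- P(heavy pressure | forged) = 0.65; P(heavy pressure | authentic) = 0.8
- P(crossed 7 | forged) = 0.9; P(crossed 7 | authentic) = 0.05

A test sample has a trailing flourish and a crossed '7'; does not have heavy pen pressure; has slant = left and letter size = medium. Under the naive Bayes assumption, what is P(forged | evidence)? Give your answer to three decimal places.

0.998

forged: 0.3 × 0.85 × 0.25 × 0.85 × (1−0.65) × 0.9 = 0.0170690625
authentic: 0.7 × 0.15 × 0.1 × 0.25 × (1−0.8) × 0.05 = 0.00002625
P(forged | x) = 0.0170690625 / 0.0170953125 ≈ 0.998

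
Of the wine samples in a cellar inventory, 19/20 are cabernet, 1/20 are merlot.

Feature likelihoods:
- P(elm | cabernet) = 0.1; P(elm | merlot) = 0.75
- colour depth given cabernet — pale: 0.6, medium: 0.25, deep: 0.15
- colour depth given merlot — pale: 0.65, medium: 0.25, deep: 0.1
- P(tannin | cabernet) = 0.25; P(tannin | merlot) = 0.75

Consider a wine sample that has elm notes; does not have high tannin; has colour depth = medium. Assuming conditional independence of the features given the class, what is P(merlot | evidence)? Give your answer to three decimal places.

0.116

cabernet: 0.95 × 0.1 × 0.25 × (1−0.25) = 0.0178125
merlot: 0.05 × 0.75 × 0.25 × (1−0.75) = 0.00234375
P(merlot | x) = 0.00234375 / 0.02015625 ≈ 0.116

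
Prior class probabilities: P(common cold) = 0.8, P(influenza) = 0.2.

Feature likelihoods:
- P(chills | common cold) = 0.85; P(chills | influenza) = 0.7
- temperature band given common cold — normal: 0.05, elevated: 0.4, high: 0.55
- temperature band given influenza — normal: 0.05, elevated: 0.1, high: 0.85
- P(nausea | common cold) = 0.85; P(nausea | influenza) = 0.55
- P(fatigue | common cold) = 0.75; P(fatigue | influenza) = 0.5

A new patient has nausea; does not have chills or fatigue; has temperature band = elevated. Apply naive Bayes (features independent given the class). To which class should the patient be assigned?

common cold

common cold: 0.8 × (1−0.85) × 0.4 × 0.85 × (1−0.75) = 0.0102
influenza: 0.2 × (1−0.7) × 0.1 × 0.55 × (1−0.5) = 0.00165
Highest score → common cold.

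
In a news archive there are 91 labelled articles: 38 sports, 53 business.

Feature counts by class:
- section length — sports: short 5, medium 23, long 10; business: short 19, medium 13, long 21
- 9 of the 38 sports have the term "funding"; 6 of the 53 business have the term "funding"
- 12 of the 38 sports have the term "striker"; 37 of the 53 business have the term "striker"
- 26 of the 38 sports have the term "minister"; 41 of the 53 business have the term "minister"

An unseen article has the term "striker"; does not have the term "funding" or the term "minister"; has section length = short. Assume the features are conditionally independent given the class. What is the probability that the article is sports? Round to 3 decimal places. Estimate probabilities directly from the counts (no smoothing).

0.125

sports: (38/91) × (5/38) × (29/38) × (12/38) × (12/38) ≈ 0.00418156
business: (53/91) × (19/53) × (47/53) × (37/53) × (12/53) ≈ 0.0292661
P(sports | x) = 0.00418156 / 0.03344766 ≈ 0.125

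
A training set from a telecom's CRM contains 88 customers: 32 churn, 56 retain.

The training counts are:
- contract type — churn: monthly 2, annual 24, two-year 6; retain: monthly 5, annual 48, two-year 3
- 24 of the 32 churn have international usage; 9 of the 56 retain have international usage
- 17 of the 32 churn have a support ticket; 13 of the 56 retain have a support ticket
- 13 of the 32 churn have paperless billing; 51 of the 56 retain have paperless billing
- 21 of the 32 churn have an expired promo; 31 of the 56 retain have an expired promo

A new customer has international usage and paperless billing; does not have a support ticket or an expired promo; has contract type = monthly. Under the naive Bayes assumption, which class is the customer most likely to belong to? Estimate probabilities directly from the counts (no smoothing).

churn: (32/88) × (2/32) × (24/32) × (15/32) × (13/32) × (11/32) = 0.0011157989501953125
retain: (56/88) × (5/56) × (9/56) × (43/56) × (51/56) × (25/56) ≈ 0.00285073
Highest score → retain.

retain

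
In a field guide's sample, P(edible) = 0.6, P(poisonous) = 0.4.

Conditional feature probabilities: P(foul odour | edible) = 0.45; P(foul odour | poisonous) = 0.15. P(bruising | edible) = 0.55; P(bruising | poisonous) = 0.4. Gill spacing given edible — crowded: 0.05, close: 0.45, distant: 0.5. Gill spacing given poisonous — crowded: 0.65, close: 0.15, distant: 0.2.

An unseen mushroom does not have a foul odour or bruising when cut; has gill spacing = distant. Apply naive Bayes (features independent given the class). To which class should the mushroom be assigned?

edible

edible: 0.6 × (1−0.45) × (1−0.55) × 0.5 = 0.07425
poisonous: 0.4 × (1−0.15) × (1−0.4) × 0.2 = 0.0408
Highest score → edible.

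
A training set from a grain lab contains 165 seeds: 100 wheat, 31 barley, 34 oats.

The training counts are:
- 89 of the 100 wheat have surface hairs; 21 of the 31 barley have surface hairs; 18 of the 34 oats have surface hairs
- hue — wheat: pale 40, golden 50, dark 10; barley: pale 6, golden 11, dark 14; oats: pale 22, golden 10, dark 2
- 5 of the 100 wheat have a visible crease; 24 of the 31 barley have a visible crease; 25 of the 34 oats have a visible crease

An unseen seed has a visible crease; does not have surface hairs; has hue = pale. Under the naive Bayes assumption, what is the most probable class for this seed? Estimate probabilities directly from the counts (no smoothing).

oats

wheat: (100/165) × (11/100) × (40/100) × (5/100) ≈ 0.00133333
barley: (31/165) × (10/31) × (6/31) × (24/31) ≈ 0.00908145
oats: (34/165) × (16/34) × (22/34) × (25/34) ≈ 0.0461361
Highest score → oats.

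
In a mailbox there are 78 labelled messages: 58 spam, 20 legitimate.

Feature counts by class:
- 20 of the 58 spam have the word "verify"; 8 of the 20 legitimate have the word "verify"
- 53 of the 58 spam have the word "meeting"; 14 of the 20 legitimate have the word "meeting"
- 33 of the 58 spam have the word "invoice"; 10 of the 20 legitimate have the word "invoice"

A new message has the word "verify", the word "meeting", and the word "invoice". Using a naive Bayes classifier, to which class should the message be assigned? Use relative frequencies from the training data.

spam

spam: (58/78) × (20/58) × (53/58) × (33/58) ≈ 0.133312
legitimate: (20/78) × (8/20) × (14/20) × (10/20) ≈ 0.0358974
Highest score → spam.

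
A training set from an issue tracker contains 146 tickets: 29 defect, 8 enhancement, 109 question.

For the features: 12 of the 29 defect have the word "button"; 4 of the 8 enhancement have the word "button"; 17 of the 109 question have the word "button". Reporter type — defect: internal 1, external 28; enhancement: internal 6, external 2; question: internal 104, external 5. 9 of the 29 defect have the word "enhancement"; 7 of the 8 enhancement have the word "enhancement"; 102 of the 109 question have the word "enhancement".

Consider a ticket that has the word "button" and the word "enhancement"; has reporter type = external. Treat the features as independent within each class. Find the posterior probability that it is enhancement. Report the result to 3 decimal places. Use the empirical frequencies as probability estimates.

defect: (29/146) × (12/29) × (28/29) × (9/29) ≈ 0.0246282
enhancement: (8/146) × (4/8) × (2/8) × (7/8) ≈ 0.00599315
question: (109/146) × (17/109) × (5/109) × (102/109) ≈ 0.0049982
P(enhancement | x) = 0.00599315 / 0.03561955 ≈ 0.168

0.168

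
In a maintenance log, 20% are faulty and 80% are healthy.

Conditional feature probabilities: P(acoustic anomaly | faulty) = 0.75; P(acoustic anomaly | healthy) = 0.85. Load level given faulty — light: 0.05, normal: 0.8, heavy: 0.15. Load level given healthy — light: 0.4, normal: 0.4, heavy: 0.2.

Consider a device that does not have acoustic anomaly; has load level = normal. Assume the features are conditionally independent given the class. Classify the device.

faulty: 0.2 × (1−0.75) × 0.8 = 0.04
healthy: 0.8 × (1−0.85) × 0.4 = 0.048
Highest score → healthy.

healthy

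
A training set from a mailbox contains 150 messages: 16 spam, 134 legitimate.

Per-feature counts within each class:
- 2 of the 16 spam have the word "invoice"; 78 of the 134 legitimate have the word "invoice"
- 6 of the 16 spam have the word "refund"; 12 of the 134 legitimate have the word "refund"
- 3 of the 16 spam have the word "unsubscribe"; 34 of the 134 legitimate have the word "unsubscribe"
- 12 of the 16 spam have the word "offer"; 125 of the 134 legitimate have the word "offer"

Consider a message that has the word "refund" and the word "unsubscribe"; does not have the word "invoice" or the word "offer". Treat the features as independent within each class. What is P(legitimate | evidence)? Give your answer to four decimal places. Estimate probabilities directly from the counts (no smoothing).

0.2578

spam: (16/150) × (14/16) × (6/16) × (3/16) × (4/16) = 0.001640625
legitimate: (134/150) × (56/134) × (12/134) × (34/134) × (9/134) ≈ 0.000569751
P(legitimate | x) = 0.000569751 / 0.002210376 ≈ 0.2578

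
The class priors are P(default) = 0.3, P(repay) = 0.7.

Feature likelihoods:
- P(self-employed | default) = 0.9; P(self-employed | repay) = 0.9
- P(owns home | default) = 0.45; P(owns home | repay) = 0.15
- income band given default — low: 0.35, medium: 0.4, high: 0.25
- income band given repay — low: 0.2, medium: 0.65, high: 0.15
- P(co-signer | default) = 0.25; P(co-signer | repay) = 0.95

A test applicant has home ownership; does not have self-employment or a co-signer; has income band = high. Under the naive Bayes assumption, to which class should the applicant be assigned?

default

default: 0.3 × (1−0.9) × 0.45 × 0.25 × (1−0.25) = 0.00253125
repay: 0.7 × (1−0.9) × 0.15 × 0.15 × (1−0.95) = 0.00007875
Highest score → default.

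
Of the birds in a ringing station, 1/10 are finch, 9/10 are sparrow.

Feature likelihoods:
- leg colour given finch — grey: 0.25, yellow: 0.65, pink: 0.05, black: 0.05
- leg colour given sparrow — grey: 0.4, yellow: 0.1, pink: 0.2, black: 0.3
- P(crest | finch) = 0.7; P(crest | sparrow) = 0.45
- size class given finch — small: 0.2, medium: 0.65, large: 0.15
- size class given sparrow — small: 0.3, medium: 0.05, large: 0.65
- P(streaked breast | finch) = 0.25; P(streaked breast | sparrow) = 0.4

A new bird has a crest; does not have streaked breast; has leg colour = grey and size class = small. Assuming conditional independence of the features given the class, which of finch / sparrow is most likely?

sparrow

finch: 0.1 × 0.25 × 0.7 × 0.2 × (1−0.25) = 0.002625
sparrow: 0.9 × 0.4 × 0.45 × 0.3 × (1−0.4) = 0.02916
Highest score → sparrow.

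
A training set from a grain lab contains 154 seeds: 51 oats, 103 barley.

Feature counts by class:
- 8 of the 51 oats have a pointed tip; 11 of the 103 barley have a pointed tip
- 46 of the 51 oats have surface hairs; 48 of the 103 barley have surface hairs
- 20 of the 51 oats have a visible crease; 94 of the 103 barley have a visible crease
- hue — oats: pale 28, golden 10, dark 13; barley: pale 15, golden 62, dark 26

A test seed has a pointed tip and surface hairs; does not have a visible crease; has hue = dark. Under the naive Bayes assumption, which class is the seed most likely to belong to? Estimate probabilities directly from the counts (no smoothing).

oats: (51/154) × (8/51) × (46/51) × (31/51) × (13/51) ≈ 0.00725975
barley: (103/154) × (11/103) × (48/103) × (9/103) × (26/103) ≈ 0.000734205
Highest score → oats.

oats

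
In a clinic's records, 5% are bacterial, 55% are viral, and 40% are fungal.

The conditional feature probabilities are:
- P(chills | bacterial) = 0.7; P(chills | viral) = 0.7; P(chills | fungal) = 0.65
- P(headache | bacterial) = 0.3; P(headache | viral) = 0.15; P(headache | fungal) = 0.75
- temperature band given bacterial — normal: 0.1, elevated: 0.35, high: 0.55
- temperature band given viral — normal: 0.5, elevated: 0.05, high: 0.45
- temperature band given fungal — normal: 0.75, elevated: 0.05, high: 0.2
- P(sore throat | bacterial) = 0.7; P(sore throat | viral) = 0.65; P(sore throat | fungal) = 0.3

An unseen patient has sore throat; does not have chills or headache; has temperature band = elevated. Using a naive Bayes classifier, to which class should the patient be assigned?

bacterial: 0.05 × (1−0.7) × (1−0.3) × 0.35 × 0.7 = 0.0025725
viral: 0.55 × (1−0.7) × (1−0.15) × 0.05 × 0.65 = 0.004558125
fungal: 0.4 × (1−0.65) × (1−0.75) × 0.05 × 0.3 = 0.000525
Highest score → viral.

viral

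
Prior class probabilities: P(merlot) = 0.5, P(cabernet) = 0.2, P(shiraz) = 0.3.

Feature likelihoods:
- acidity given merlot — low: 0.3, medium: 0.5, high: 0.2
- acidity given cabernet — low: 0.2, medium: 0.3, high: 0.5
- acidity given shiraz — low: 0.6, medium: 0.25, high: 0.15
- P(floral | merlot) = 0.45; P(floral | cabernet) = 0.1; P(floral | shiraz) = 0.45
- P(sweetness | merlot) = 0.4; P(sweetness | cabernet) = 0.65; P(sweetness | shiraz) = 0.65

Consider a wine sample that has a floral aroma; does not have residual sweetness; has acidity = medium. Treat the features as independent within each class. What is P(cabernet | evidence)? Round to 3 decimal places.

merlot: 0.5 × 0.5 × 0.45 × (1−0.4) = 0.0675
cabernet: 0.2 × 0.3 × 0.1 × (1−0.65) = 0.0021
shiraz: 0.3 × 0.25 × 0.45 × (1−0.65) = 0.0118125
P(cabernet | x) = 0.0021 / 0.0814125 ≈ 0.026

0.026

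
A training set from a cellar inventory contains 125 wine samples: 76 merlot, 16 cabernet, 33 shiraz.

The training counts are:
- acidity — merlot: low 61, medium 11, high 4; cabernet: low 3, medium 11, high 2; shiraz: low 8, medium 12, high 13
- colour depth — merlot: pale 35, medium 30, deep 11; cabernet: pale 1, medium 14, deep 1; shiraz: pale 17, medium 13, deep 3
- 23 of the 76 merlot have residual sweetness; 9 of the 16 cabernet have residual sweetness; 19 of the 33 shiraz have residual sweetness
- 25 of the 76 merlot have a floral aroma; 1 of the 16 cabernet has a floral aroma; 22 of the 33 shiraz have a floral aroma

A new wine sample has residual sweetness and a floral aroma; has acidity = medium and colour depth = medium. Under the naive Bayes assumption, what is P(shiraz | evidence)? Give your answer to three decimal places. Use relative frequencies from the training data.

0.702

merlot: (76/125) × (11/76) × (30/76) × (23/76) × (25/76) ≈ 0.00345805
cabernet: (16/125) × (11/16) × (14/16) × (9/16) × (1/16) = 0.00270703125
shiraz: (33/125) × (12/33) × (13/33) × (19/33) × (22/33) ≈ 0.0145161
P(shiraz | x) = 0.0145161 / 0.02068118125 ≈ 0.702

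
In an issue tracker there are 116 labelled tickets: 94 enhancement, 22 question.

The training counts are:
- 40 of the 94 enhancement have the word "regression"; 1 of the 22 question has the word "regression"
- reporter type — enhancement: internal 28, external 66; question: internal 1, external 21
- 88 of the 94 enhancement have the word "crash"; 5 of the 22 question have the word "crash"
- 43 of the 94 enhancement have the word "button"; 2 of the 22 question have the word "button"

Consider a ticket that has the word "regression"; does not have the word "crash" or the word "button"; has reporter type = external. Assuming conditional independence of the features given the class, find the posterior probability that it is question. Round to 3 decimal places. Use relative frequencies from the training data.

0.408

enhancement: (94/116) × (40/94) × (66/94) × (6/94) × (51/94) ≈ 0.00838463
question: (22/116) × (1/22) × (21/22) × (17/22) × (20/22) ≈ 0.00578059
P(question | x) = 0.00578059 / 0.01416522 ≈ 0.408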